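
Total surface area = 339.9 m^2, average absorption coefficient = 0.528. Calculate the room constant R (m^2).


Given values:
  S = 339.9 m^2, alpha = 0.528
Formula: R = S * alpha / (1 - alpha)
Numerator: 339.9 * 0.528 = 179.4672
Denominator: 1 - 0.528 = 0.472
R = 179.4672 / 0.472 = 380.23

380.23 m^2


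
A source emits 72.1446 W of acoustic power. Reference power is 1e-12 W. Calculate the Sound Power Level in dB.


Given values:
  W = 72.1446 W
  W_ref = 1e-12 W
Formula: SWL = 10 * log10(W / W_ref)
Compute ratio: W / W_ref = 72144600000000
Compute log10: log10(72144600000000) = 13.858204
Multiply: SWL = 10 * 13.858204 = 138.58

138.58 dB


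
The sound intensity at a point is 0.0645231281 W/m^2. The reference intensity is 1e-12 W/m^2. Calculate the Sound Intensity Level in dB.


Given values:
  I = 0.0645231281 W/m^2
  I_ref = 1e-12 W/m^2
Formula: SIL = 10 * log10(I / I_ref)
Compute ratio: I / I_ref = 64523128100
Compute log10: log10(64523128100) = 10.809715
Multiply: SIL = 10 * 10.809715 = 108.1

108.1 dB


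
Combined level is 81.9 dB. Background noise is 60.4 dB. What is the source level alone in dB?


Given values:
  L_total = 81.9 dB, L_bg = 60.4 dB
Formula: L_source = 10 * log10(10^(L_total/10) - 10^(L_bg/10))
Convert to linear:
  10^(81.9/10) = 154881661.8912
  10^(60.4/10) = 1096478.1961
Difference: 154881661.8912 - 1096478.1961 = 153785183.6951
L_source = 10 * log10(153785183.6951) = 81.87

81.87 dB


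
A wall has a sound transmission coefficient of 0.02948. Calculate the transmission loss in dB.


Given values:
  tau = 0.02948
Formula: TL = 10 * log10(1 / tau)
Compute 1 / tau = 1 / 0.02948 = 33.9213
Compute log10(33.9213) = 1.530472
TL = 10 * 1.530472 = 15.3

15.3 dB


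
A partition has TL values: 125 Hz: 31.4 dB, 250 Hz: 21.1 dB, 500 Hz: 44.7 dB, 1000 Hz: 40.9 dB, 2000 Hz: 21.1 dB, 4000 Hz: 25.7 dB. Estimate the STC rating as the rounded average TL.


Given TL values at each frequency:
  125 Hz: 31.4 dB
  250 Hz: 21.1 dB
  500 Hz: 44.7 dB
  1000 Hz: 40.9 dB
  2000 Hz: 21.1 dB
  4000 Hz: 25.7 dB
Formula: STC ~ round(average of TL values)
Sum = 31.4 + 21.1 + 44.7 + 40.9 + 21.1 + 25.7 = 184.9
Average = 184.9 / 6 = 30.82
Rounded: 31

31


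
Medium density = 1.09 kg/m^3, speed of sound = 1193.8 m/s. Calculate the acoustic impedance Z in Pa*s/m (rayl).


Given values:
  rho = 1.09 kg/m^3
  c = 1193.8 m/s
Formula: Z = rho * c
Z = 1.09 * 1193.8
Z = 1301.24

1301.24 rayl


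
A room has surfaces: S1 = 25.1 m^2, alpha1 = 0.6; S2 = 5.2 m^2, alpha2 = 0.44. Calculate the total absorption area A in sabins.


Given surfaces:
  Surface 1: 25.1 * 0.6 = 15.06
  Surface 2: 5.2 * 0.44 = 2.288
Formula: A = sum(Si * alpha_i)
A = 15.06 + 2.288
A = 17.35

17.35 sabins


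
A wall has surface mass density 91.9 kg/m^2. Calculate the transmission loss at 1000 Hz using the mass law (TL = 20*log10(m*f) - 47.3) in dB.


Given values:
  m = 91.9 kg/m^2, f = 1000 Hz
Formula: TL = 20 * log10(m * f) - 47.3
Compute m * f = 91.9 * 1000 = 91900.0
Compute log10(91900.0) = 4.963316
Compute 20 * 4.963316 = 99.2663
TL = 99.2663 - 47.3 = 51.97

51.97 dB


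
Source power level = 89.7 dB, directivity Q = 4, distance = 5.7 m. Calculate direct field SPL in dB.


Given values:
  Lw = 89.7 dB, Q = 4, r = 5.7 m
Formula: SPL = Lw + 10 * log10(Q / (4 * pi * r^2))
Compute 4 * pi * r^2 = 4 * pi * 5.7^2 = 408.2814
Compute Q / denom = 4 / 408.2814 = 0.00979716
Compute 10 * log10(0.00979716) = -20.089
SPL = 89.7 + (-20.089) = 69.61

69.61 dB


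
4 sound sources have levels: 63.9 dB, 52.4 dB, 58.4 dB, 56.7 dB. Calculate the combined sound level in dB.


Formula: L_total = 10 * log10( sum(10^(Li/10)) )
  Source 1: 10^(63.9/10) = 2454708.9157
  Source 2: 10^(52.4/10) = 173780.0829
  Source 3: 10^(58.4/10) = 691830.9709
  Source 4: 10^(56.7/10) = 467735.1413
Sum of linear values = 3788055.1108
L_total = 10 * log10(3788055.1108) = 65.78

65.78 dB


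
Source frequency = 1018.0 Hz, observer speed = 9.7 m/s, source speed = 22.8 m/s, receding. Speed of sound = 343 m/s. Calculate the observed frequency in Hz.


Given values:
  f_s = 1018.0 Hz, v_o = 9.7 m/s, v_s = 22.8 m/s
  Direction: receding
Formula: f_o = f_s * (c - v_o) / (c + v_s)
Numerator: c - v_o = 343 - 9.7 = 333.3
Denominator: c + v_s = 343 + 22.8 = 365.8
f_o = 1018.0 * 333.3 / 365.8 = 927.55

927.55 Hz


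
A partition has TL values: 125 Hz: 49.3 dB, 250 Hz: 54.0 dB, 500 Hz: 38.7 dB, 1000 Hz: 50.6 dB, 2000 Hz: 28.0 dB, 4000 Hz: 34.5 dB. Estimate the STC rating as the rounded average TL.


Given TL values at each frequency:
  125 Hz: 49.3 dB
  250 Hz: 54.0 dB
  500 Hz: 38.7 dB
  1000 Hz: 50.6 dB
  2000 Hz: 28.0 dB
  4000 Hz: 34.5 dB
Formula: STC ~ round(average of TL values)
Sum = 49.3 + 54.0 + 38.7 + 50.6 + 28.0 + 34.5 = 255.1
Average = 255.1 / 6 = 42.52
Rounded: 43

43


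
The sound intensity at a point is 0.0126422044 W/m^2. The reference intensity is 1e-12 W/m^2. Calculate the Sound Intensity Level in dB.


Given values:
  I = 0.0126422044 W/m^2
  I_ref = 1e-12 W/m^2
Formula: SIL = 10 * log10(I / I_ref)
Compute ratio: I / I_ref = 12642204400
Compute log10: log10(12642204400) = 10.101823
Multiply: SIL = 10 * 10.101823 = 101.02

101.02 dB


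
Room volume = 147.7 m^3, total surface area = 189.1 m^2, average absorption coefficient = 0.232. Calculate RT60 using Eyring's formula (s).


Given values:
  V = 147.7 m^3, S = 189.1 m^2, alpha = 0.232
Formula: RT60 = 0.161 * V / (-S * ln(1 - alpha))
Compute ln(1 - 0.232) = ln(0.768) = -0.263966
Denominator: -189.1 * -0.263966 = 49.916
Numerator: 0.161 * 147.7 = 23.7797
RT60 = 23.7797 / 49.916 = 0.476

0.476 s


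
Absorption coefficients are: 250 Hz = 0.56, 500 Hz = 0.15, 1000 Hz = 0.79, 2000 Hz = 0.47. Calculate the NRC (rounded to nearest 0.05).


Given values:
  a_250 = 0.56, a_500 = 0.15
  a_1000 = 0.79, a_2000 = 0.47
Formula: NRC = (a250 + a500 + a1000 + a2000) / 4
Sum = 0.56 + 0.15 + 0.79 + 0.47 = 1.97
NRC = 1.97 / 4 = 0.4925
Rounded to nearest 0.05: 0.5

0.5


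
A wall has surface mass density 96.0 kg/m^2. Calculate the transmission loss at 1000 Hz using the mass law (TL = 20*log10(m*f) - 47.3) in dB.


Given values:
  m = 96.0 kg/m^2, f = 1000 Hz
Formula: TL = 20 * log10(m * f) - 47.3
Compute m * f = 96.0 * 1000 = 96000.0
Compute log10(96000.0) = 4.982271
Compute 20 * 4.982271 = 99.6454
TL = 99.6454 - 47.3 = 52.35

52.35 dB


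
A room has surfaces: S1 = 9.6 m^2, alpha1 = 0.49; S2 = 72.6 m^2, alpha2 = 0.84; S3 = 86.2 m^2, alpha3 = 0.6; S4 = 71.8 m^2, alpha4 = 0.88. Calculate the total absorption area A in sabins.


Given surfaces:
  Surface 1: 9.6 * 0.49 = 4.704
  Surface 2: 72.6 * 0.84 = 60.984
  Surface 3: 86.2 * 0.6 = 51.72
  Surface 4: 71.8 * 0.88 = 63.184
Formula: A = sum(Si * alpha_i)
A = 4.704 + 60.984 + 51.72 + 63.184
A = 180.59

180.59 sabins


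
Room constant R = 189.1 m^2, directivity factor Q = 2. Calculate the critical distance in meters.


Given values:
  R = 189.1 m^2, Q = 2
Formula: d_c = 0.141 * sqrt(Q * R)
Compute Q * R = 2 * 189.1 = 378.2
Compute sqrt(378.2) = 19.4474
d_c = 0.141 * 19.4474 = 2.742

2.742 m


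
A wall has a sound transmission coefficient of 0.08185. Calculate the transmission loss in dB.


Given values:
  tau = 0.08185
Formula: TL = 10 * log10(1 / tau)
Compute 1 / tau = 1 / 0.08185 = 12.2175
Compute log10(12.2175) = 1.086982
TL = 10 * 1.086982 = 10.87

10.87 dB


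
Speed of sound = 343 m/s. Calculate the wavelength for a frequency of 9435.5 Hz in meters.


Given values:
  c = 343 m/s, f = 9435.5 Hz
Formula: lambda = c / f
lambda = 343 / 9435.5
lambda = 0.0364

0.0364 m


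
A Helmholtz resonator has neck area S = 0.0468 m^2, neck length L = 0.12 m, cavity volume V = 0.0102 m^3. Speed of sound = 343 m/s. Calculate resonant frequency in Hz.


Given values:
  S = 0.0468 m^2, L = 0.12 m, V = 0.0102 m^3, c = 343 m/s
Formula: f = (c / (2*pi)) * sqrt(S / (V * L))
Compute V * L = 0.0102 * 0.12 = 0.001224
Compute S / (V * L) = 0.0468 / 0.001224 = 38.2353
Compute sqrt(38.2353) = 6.18347
Compute c / (2*pi) = 343 / 6.283185 = 54.590148
f = 54.590148 * 6.18347 = 337.56

337.56 Hz


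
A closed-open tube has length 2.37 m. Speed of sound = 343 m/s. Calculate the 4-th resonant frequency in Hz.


Given values:
  Tube type: closed-open, L = 2.37 m, c = 343 m/s, n = 4
Formula: f_n = (2n - 1) * c / (4 * L)
Compute 2n - 1 = 2*4 - 1 = 7
Compute 4 * L = 4 * 2.37 = 9.48
f = 7 * 343 / 9.48
f = 253.27

253.27 Hz


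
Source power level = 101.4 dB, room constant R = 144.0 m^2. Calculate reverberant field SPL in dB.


Given values:
  Lw = 101.4 dB, R = 144.0 m^2
Formula: SPL = Lw + 10 * log10(4 / R)
Compute 4 / R = 4 / 144.0 = 0.027778
Compute 10 * log10(0.027778) = -15.563
SPL = 101.4 + (-15.563) = 85.84

85.84 dB


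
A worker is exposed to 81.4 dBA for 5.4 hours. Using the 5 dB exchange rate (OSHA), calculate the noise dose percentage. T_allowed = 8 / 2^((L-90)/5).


Given values:
  L = 81.4 dBA, T = 5.4 hours
Formula: T_allowed = 8 / 2^((L - 90) / 5)
Compute exponent: (81.4 - 90) / 5 = -1.72
Compute 2^(-1.72) = 0.303549
T_allowed = 8 / 0.303549 = 26.354888 hours
Dose = (T / T_allowed) * 100
Dose = (5.4 / 26.354888) * 100 = 20.49

20.49 %


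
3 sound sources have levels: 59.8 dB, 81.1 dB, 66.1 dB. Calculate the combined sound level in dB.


Formula: L_total = 10 * log10( sum(10^(Li/10)) )
  Source 1: 10^(59.8/10) = 954992.586
  Source 2: 10^(81.1/10) = 128824955.1693
  Source 3: 10^(66.1/10) = 4073802.778
Sum of linear values = 133853750.5333
L_total = 10 * log10(133853750.5333) = 81.27

81.27 dB


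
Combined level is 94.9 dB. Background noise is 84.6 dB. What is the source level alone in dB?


Given values:
  L_total = 94.9 dB, L_bg = 84.6 dB
Formula: L_source = 10 * log10(10^(L_total/10) - 10^(L_bg/10))
Convert to linear:
  10^(94.9/10) = 3090295432.5136
  10^(84.6/10) = 288403150.3127
Difference: 3090295432.5136 - 288403150.3127 = 2801892282.2009
L_source = 10 * log10(2801892282.2009) = 94.47

94.47 dB


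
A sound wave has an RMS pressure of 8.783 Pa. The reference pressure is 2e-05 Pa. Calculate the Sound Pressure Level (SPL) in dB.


Given values:
  p = 8.783 Pa
  p_ref = 2e-05 Pa
Formula: SPL = 20 * log10(p / p_ref)
Compute ratio: p / p_ref = 8.783 / 2e-05 = 439150
Compute log10: log10(439150) = 5.642613
Multiply: SPL = 20 * 5.642613 = 112.85

112.85 dB


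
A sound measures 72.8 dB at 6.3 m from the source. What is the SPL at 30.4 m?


Given values:
  SPL1 = 72.8 dB, r1 = 6.3 m, r2 = 30.4 m
Formula: SPL2 = SPL1 - 20 * log10(r2 / r1)
Compute ratio: r2 / r1 = 30.4 / 6.3 = 4.8254
Compute log10: log10(4.8254) = 0.683533
Compute drop: 20 * 0.683533 = 13.6707
SPL2 = 72.8 - 13.6707 = 59.13

59.13 dB


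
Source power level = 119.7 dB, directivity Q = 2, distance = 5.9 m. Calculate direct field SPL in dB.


Given values:
  Lw = 119.7 dB, Q = 2, r = 5.9 m
Formula: SPL = Lw + 10 * log10(Q / (4 * pi * r^2))
Compute 4 * pi * r^2 = 4 * pi * 5.9^2 = 437.4354
Compute Q / denom = 2 / 437.4354 = 0.0045721
Compute 10 * log10(0.0045721) = -23.3988
SPL = 119.7 + (-23.3988) = 96.3

96.3 dB


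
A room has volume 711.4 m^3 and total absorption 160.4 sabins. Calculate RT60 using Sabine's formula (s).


Given values:
  V = 711.4 m^3
  A = 160.4 sabins
Formula: RT60 = 0.161 * V / A
Numerator: 0.161 * 711.4 = 114.5354
RT60 = 114.5354 / 160.4 = 0.714

0.714 s


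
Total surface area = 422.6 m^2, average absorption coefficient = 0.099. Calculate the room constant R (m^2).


Given values:
  S = 422.6 m^2, alpha = 0.099
Formula: R = S * alpha / (1 - alpha)
Numerator: 422.6 * 0.099 = 41.8374
Denominator: 1 - 0.099 = 0.901
R = 41.8374 / 0.901 = 46.43

46.43 m^2


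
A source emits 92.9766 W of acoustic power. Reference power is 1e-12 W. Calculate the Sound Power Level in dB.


Given values:
  W = 92.9766 W
  W_ref = 1e-12 W
Formula: SWL = 10 * log10(W / W_ref)
Compute ratio: W / W_ref = 92976600000000
Compute log10: log10(92976600000000) = 13.968374
Multiply: SWL = 10 * 13.968374 = 139.68

139.68 dB


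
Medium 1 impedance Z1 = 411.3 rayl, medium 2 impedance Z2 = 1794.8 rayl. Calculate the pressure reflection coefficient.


Given values:
  Z1 = 411.3 rayl, Z2 = 1794.8 rayl
Formula: R = (Z2 - Z1) / (Z2 + Z1)
Numerator: Z2 - Z1 = 1794.8 - 411.3 = 1383.5
Denominator: Z2 + Z1 = 1794.8 + 411.3 = 2206.1
R = 1383.5 / 2206.1 = 0.6271

0.6271


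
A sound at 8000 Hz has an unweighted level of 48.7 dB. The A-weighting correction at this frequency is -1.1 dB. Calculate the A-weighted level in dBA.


Given values:
  SPL = 48.7 dB
  A-weighting at 8000 Hz = -1.1 dB
Formula: L_A = SPL + A_weight
L_A = 48.7 + (-1.1)
L_A = 47.6

47.6 dBA


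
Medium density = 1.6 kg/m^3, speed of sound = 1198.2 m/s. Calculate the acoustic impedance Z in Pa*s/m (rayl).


Given values:
  rho = 1.6 kg/m^3
  c = 1198.2 m/s
Formula: Z = rho * c
Z = 1.6 * 1198.2
Z = 1917.12

1917.12 rayl


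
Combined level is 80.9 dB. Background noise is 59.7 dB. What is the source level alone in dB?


Given values:
  L_total = 80.9 dB, L_bg = 59.7 dB
Formula: L_source = 10 * log10(10^(L_total/10) - 10^(L_bg/10))
Convert to linear:
  10^(80.9/10) = 123026877.0812
  10^(59.7/10) = 933254.3008
Difference: 123026877.0812 - 933254.3008 = 122093622.7804
L_source = 10 * log10(122093622.7804) = 80.87

80.87 dB


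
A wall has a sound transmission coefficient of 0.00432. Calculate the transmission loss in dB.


Given values:
  tau = 0.00432
Formula: TL = 10 * log10(1 / tau)
Compute 1 / tau = 1 / 0.00432 = 231.4815
Compute log10(231.4815) = 2.364516
TL = 10 * 2.364516 = 23.65

23.65 dB


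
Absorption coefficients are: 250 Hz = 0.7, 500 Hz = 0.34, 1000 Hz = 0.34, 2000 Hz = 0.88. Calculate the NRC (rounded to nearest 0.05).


Given values:
  a_250 = 0.7, a_500 = 0.34
  a_1000 = 0.34, a_2000 = 0.88
Formula: NRC = (a250 + a500 + a1000 + a2000) / 4
Sum = 0.7 + 0.34 + 0.34 + 0.88 = 2.26
NRC = 2.26 / 4 = 0.565
Rounded to nearest 0.05: 0.55

0.55


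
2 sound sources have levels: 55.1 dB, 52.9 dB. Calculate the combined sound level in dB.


Formula: L_total = 10 * log10( sum(10^(Li/10)) )
  Source 1: 10^(55.1/10) = 323593.6569
  Source 2: 10^(52.9/10) = 194984.46
Sum of linear values = 518578.1169
L_total = 10 * log10(518578.1169) = 57.15

57.15 dB


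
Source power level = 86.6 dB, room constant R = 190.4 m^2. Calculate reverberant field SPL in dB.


Given values:
  Lw = 86.6 dB, R = 190.4 m^2
Formula: SPL = Lw + 10 * log10(4 / R)
Compute 4 / R = 4 / 190.4 = 0.021008
Compute 10 * log10(0.021008) = -16.7762
SPL = 86.6 + (-16.7762) = 69.82

69.82 dB


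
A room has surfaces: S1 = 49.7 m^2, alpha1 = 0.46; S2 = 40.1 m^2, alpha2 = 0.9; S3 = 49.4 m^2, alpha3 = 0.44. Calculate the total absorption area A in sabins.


Given surfaces:
  Surface 1: 49.7 * 0.46 = 22.862
  Surface 2: 40.1 * 0.9 = 36.09
  Surface 3: 49.4 * 0.44 = 21.736
Formula: A = sum(Si * alpha_i)
A = 22.862 + 36.09 + 21.736
A = 80.69

80.69 sabins


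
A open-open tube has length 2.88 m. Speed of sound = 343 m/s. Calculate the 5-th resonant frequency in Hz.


Given values:
  Tube type: open-open, L = 2.88 m, c = 343 m/s, n = 5
Formula: f_n = n * c / (2 * L)
Compute 2 * L = 2 * 2.88 = 5.76
f = 5 * 343 / 5.76
f = 297.74

297.74 Hz


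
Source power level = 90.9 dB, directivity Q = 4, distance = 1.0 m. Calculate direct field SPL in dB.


Given values:
  Lw = 90.9 dB, Q = 4, r = 1.0 m
Formula: SPL = Lw + 10 * log10(Q / (4 * pi * r^2))
Compute 4 * pi * r^2 = 4 * pi * 1.0^2 = 12.5664
Compute Q / denom = 4 / 12.5664 = 0.31830914
Compute 10 * log10(0.31830914) = -4.9715
SPL = 90.9 + (-4.9715) = 85.93

85.93 dB


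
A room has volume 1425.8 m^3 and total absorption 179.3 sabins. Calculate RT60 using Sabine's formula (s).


Given values:
  V = 1425.8 m^3
  A = 179.3 sabins
Formula: RT60 = 0.161 * V / A
Numerator: 0.161 * 1425.8 = 229.5538
RT60 = 229.5538 / 179.3 = 1.28

1.28 s


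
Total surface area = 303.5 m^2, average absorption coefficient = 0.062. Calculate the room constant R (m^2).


Given values:
  S = 303.5 m^2, alpha = 0.062
Formula: R = S * alpha / (1 - alpha)
Numerator: 303.5 * 0.062 = 18.817
Denominator: 1 - 0.062 = 0.938
R = 18.817 / 0.938 = 20.06

20.06 m^2


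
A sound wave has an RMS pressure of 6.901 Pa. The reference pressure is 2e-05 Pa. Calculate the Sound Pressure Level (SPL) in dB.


Given values:
  p = 6.901 Pa
  p_ref = 2e-05 Pa
Formula: SPL = 20 * log10(p / p_ref)
Compute ratio: p / p_ref = 6.901 / 2e-05 = 345050
Compute log10: log10(345050) = 5.537882
Multiply: SPL = 20 * 5.537882 = 110.76

110.76 dB


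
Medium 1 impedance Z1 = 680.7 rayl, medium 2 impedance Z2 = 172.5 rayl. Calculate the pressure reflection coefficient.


Given values:
  Z1 = 680.7 rayl, Z2 = 172.5 rayl
Formula: R = (Z2 - Z1) / (Z2 + Z1)
Numerator: Z2 - Z1 = 172.5 - 680.7 = -508.2
Denominator: Z2 + Z1 = 172.5 + 680.7 = 853.2
R = -508.2 / 853.2 = -0.5956

-0.5956


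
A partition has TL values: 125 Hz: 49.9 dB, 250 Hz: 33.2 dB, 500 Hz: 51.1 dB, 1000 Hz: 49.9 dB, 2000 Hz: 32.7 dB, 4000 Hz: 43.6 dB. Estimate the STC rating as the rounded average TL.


Given TL values at each frequency:
  125 Hz: 49.9 dB
  250 Hz: 33.2 dB
  500 Hz: 51.1 dB
  1000 Hz: 49.9 dB
  2000 Hz: 32.7 dB
  4000 Hz: 43.6 dB
Formula: STC ~ round(average of TL values)
Sum = 49.9 + 33.2 + 51.1 + 49.9 + 32.7 + 43.6 = 260.4
Average = 260.4 / 6 = 43.4
Rounded: 43

43


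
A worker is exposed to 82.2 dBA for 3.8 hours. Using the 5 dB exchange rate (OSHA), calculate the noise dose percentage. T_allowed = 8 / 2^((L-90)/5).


Given values:
  L = 82.2 dBA, T = 3.8 hours
Formula: T_allowed = 8 / 2^((L - 90) / 5)
Compute exponent: (82.2 - 90) / 5 = -1.56
Compute 2^(-1.56) = 0.339151
T_allowed = 8 / 0.339151 = 23.588313 hours
Dose = (T / T_allowed) * 100
Dose = (3.8 / 23.588313) * 100 = 16.11

16.11 %


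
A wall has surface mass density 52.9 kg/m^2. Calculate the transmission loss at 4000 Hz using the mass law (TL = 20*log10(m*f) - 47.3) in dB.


Given values:
  m = 52.9 kg/m^2, f = 4000 Hz
Formula: TL = 20 * log10(m * f) - 47.3
Compute m * f = 52.9 * 4000 = 211600.0
Compute log10(211600.0) = 5.325516
Compute 20 * 5.325516 = 106.5103
TL = 106.5103 - 47.3 = 59.21

59.21 dB


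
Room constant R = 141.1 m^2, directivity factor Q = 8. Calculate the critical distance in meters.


Given values:
  R = 141.1 m^2, Q = 8
Formula: d_c = 0.141 * sqrt(Q * R)
Compute Q * R = 8 * 141.1 = 1128.8
Compute sqrt(1128.8) = 33.5976
d_c = 0.141 * 33.5976 = 4.737

4.737 m


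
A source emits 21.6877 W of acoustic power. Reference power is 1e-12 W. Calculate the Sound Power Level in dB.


Given values:
  W = 21.6877 W
  W_ref = 1e-12 W
Formula: SWL = 10 * log10(W / W_ref)
Compute ratio: W / W_ref = 21687700000000
Compute log10: log10(21687700000000) = 13.336213
Multiply: SWL = 10 * 13.336213 = 133.36

133.36 dB


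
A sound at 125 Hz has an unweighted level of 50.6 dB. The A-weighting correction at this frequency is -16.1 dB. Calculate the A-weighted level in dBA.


Given values:
  SPL = 50.6 dB
  A-weighting at 125 Hz = -16.1 dB
Formula: L_A = SPL + A_weight
L_A = 50.6 + (-16.1)
L_A = 34.5

34.5 dBA


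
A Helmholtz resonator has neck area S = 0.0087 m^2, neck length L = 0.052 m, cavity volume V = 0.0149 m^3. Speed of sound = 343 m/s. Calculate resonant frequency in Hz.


Given values:
  S = 0.0087 m^2, L = 0.052 m, V = 0.0149 m^3, c = 343 m/s
Formula: f = (c / (2*pi)) * sqrt(S / (V * L))
Compute V * L = 0.0149 * 0.052 = 0.0007748
Compute S / (V * L) = 0.0087 / 0.0007748 = 11.2287
Compute sqrt(11.2287) = 3.350925
Compute c / (2*pi) = 343 / 6.283185 = 54.590148
f = 54.590148 * 3.350925 = 182.93

182.93 Hz


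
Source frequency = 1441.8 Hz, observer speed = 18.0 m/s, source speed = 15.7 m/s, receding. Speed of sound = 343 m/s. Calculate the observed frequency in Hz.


Given values:
  f_s = 1441.8 Hz, v_o = 18.0 m/s, v_s = 15.7 m/s
  Direction: receding
Formula: f_o = f_s * (c - v_o) / (c + v_s)
Numerator: c - v_o = 343 - 18.0 = 325.0
Denominator: c + v_s = 343 + 15.7 = 358.7
f_o = 1441.8 * 325.0 / 358.7 = 1306.34

1306.34 Hz


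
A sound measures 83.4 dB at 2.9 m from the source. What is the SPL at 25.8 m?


Given values:
  SPL1 = 83.4 dB, r1 = 2.9 m, r2 = 25.8 m
Formula: SPL2 = SPL1 - 20 * log10(r2 / r1)
Compute ratio: r2 / r1 = 25.8 / 2.9 = 8.8966
Compute log10: log10(8.8966) = 0.949224
Compute drop: 20 * 0.949224 = 18.9845
SPL2 = 83.4 - 18.9845 = 64.42

64.42 dB


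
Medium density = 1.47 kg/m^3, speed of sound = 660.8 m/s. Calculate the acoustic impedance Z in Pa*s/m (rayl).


Given values:
  rho = 1.47 kg/m^3
  c = 660.8 m/s
Formula: Z = rho * c
Z = 1.47 * 660.8
Z = 971.38

971.38 rayl


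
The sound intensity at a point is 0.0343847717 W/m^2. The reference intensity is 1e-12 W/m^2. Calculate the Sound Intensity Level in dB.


Given values:
  I = 0.0343847717 W/m^2
  I_ref = 1e-12 W/m^2
Formula: SIL = 10 * log10(I / I_ref)
Compute ratio: I / I_ref = 34384771700
Compute log10: log10(34384771700) = 10.536366
Multiply: SIL = 10 * 10.536366 = 105.36

105.36 dB


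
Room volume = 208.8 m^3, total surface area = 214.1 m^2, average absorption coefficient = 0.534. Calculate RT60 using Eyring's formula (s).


Given values:
  V = 208.8 m^3, S = 214.1 m^2, alpha = 0.534
Formula: RT60 = 0.161 * V / (-S * ln(1 - alpha))
Compute ln(1 - 0.534) = ln(0.466) = -0.76357
Denominator: -214.1 * -0.76357 = 163.4803
Numerator: 0.161 * 208.8 = 33.6168
RT60 = 33.6168 / 163.4803 = 0.206

0.206 s


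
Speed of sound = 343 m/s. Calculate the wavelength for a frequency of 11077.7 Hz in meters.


Given values:
  c = 343 m/s, f = 11077.7 Hz
Formula: lambda = c / f
lambda = 343 / 11077.7
lambda = 0.031

0.031 m


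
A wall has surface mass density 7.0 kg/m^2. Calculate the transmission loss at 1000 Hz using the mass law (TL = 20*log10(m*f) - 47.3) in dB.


Given values:
  m = 7.0 kg/m^2, f = 1000 Hz
Formula: TL = 20 * log10(m * f) - 47.3
Compute m * f = 7.0 * 1000 = 7000.0
Compute log10(7000.0) = 3.845098
Compute 20 * 3.845098 = 76.902
TL = 76.902 - 47.3 = 29.6

29.6 dB


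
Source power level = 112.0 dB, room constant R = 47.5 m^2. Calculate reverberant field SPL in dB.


Given values:
  Lw = 112.0 dB, R = 47.5 m^2
Formula: SPL = Lw + 10 * log10(4 / R)
Compute 4 / R = 4 / 47.5 = 0.084211
Compute 10 * log10(0.084211) = -10.7463
SPL = 112.0 + (-10.7463) = 101.25

101.25 dB


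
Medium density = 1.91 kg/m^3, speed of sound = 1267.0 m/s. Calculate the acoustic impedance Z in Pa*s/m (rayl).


Given values:
  rho = 1.91 kg/m^3
  c = 1267.0 m/s
Formula: Z = rho * c
Z = 1.91 * 1267.0
Z = 2419.97

2419.97 rayl


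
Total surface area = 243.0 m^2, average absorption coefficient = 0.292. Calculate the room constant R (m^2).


Given values:
  S = 243.0 m^2, alpha = 0.292
Formula: R = S * alpha / (1 - alpha)
Numerator: 243.0 * 0.292 = 70.956
Denominator: 1 - 0.292 = 0.708
R = 70.956 / 0.708 = 100.22

100.22 m^2


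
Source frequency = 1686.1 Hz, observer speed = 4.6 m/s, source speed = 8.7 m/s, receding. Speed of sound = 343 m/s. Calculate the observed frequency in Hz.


Given values:
  f_s = 1686.1 Hz, v_o = 4.6 m/s, v_s = 8.7 m/s
  Direction: receding
Formula: f_o = f_s * (c - v_o) / (c + v_s)
Numerator: c - v_o = 343 - 4.6 = 338.4
Denominator: c + v_s = 343 + 8.7 = 351.7
f_o = 1686.1 * 338.4 / 351.7 = 1622.34

1622.34 Hz


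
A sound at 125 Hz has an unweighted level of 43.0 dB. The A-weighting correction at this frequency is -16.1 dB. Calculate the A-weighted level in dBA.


Given values:
  SPL = 43.0 dB
  A-weighting at 125 Hz = -16.1 dB
Formula: L_A = SPL + A_weight
L_A = 43.0 + (-16.1)
L_A = 26.9

26.9 dBA


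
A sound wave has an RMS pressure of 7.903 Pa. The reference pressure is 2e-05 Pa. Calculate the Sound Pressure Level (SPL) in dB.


Given values:
  p = 7.903 Pa
  p_ref = 2e-05 Pa
Formula: SPL = 20 * log10(p / p_ref)
Compute ratio: p / p_ref = 7.903 / 2e-05 = 395150
Compute log10: log10(395150) = 5.596762
Multiply: SPL = 20 * 5.596762 = 111.94

111.94 dB


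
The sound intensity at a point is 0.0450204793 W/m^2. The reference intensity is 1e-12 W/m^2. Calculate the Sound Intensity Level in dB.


Given values:
  I = 0.0450204793 W/m^2
  I_ref = 1e-12 W/m^2
Formula: SIL = 10 * log10(I / I_ref)
Compute ratio: I / I_ref = 45020479300
Compute log10: log10(45020479300) = 10.65341
Multiply: SIL = 10 * 10.65341 = 106.53

106.53 dB


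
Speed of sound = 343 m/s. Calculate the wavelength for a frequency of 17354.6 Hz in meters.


Given values:
  c = 343 m/s, f = 17354.6 Hz
Formula: lambda = c / f
lambda = 343 / 17354.6
lambda = 0.0198

0.0198 m


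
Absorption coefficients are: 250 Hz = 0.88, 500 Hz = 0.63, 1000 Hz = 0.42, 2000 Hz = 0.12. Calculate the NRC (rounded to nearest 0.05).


Given values:
  a_250 = 0.88, a_500 = 0.63
  a_1000 = 0.42, a_2000 = 0.12
Formula: NRC = (a250 + a500 + a1000 + a2000) / 4
Sum = 0.88 + 0.63 + 0.42 + 0.12 = 2.05
NRC = 2.05 / 4 = 0.5125
Rounded to nearest 0.05: 0.5

0.5


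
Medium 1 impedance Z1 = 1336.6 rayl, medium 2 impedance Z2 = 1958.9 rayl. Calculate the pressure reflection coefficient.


Given values:
  Z1 = 1336.6 rayl, Z2 = 1958.9 rayl
Formula: R = (Z2 - Z1) / (Z2 + Z1)
Numerator: Z2 - Z1 = 1958.9 - 1336.6 = 622.3
Denominator: Z2 + Z1 = 1958.9 + 1336.6 = 3295.5
R = 622.3 / 3295.5 = 0.1888

0.1888


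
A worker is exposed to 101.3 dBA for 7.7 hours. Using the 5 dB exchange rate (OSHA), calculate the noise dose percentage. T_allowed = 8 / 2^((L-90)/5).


Given values:
  L = 101.3 dBA, T = 7.7 hours
Formula: T_allowed = 8 / 2^((L - 90) / 5)
Compute exponent: (101.3 - 90) / 5 = 2.26
Compute 2^(2.26) = 4.789915
T_allowed = 8 / 4.789915 = 1.670176 hours
Dose = (T / T_allowed) * 100
Dose = (7.7 / 1.670176) * 100 = 461.03

461.03 %


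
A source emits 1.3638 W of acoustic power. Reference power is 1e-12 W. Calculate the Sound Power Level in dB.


Given values:
  W = 1.3638 W
  W_ref = 1e-12 W
Formula: SWL = 10 * log10(W / W_ref)
Compute ratio: W / W_ref = 1363800000000
Compute log10: log10(1363800000000) = 12.134751
Multiply: SWL = 10 * 12.134751 = 121.35

121.35 dB


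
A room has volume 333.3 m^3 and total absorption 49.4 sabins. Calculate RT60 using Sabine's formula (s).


Given values:
  V = 333.3 m^3
  A = 49.4 sabins
Formula: RT60 = 0.161 * V / A
Numerator: 0.161 * 333.3 = 53.6613
RT60 = 53.6613 / 49.4 = 1.086

1.086 s


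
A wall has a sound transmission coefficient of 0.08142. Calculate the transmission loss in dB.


Given values:
  tau = 0.08142
Formula: TL = 10 * log10(1 / tau)
Compute 1 / tau = 1 / 0.08142 = 12.282
Compute log10(12.282) = 1.089269
TL = 10 * 1.089269 = 10.89

10.89 dB


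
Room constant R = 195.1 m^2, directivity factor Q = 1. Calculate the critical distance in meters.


Given values:
  R = 195.1 m^2, Q = 1
Formula: d_c = 0.141 * sqrt(Q * R)
Compute Q * R = 1 * 195.1 = 195.1
Compute sqrt(195.1) = 13.9678
d_c = 0.141 * 13.9678 = 1.969

1.969 m


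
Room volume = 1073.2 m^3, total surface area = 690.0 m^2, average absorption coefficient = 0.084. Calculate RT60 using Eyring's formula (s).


Given values:
  V = 1073.2 m^3, S = 690.0 m^2, alpha = 0.084
Formula: RT60 = 0.161 * V / (-S * ln(1 - alpha))
Compute ln(1 - 0.084) = ln(0.916) = -0.087739
Denominator: -690.0 * -0.087739 = 60.5399
Numerator: 0.161 * 1073.2 = 172.7852
RT60 = 172.7852 / 60.5399 = 2.854

2.854 s


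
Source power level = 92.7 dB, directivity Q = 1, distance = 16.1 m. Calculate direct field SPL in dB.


Given values:
  Lw = 92.7 dB, Q = 1, r = 16.1 m
Formula: SPL = Lw + 10 * log10(Q / (4 * pi * r^2))
Compute 4 * pi * r^2 = 4 * pi * 16.1^2 = 3257.3289
Compute Q / denom = 1 / 3257.3289 = 0.000307
Compute 10 * log10(0.000307) = -35.1286
SPL = 92.7 + (-35.1286) = 57.57

57.57 dB


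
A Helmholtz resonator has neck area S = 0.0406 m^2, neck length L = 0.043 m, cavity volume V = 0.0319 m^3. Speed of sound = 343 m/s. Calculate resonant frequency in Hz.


Given values:
  S = 0.0406 m^2, L = 0.043 m, V = 0.0319 m^3, c = 343 m/s
Formula: f = (c / (2*pi)) * sqrt(S / (V * L))
Compute V * L = 0.0319 * 0.043 = 0.0013717
Compute S / (V * L) = 0.0406 / 0.0013717 = 29.5983
Compute sqrt(29.5983) = 5.440432
Compute c / (2*pi) = 343 / 6.283185 = 54.590148
f = 54.590148 * 5.440432 = 296.99

296.99 Hz


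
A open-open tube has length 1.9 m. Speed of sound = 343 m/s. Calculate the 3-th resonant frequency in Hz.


Given values:
  Tube type: open-open, L = 1.9 m, c = 343 m/s, n = 3
Formula: f_n = n * c / (2 * L)
Compute 2 * L = 2 * 1.9 = 3.8
f = 3 * 343 / 3.8
f = 270.79

270.79 Hz


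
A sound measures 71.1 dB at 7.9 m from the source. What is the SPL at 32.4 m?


Given values:
  SPL1 = 71.1 dB, r1 = 7.9 m, r2 = 32.4 m
Formula: SPL2 = SPL1 - 20 * log10(r2 / r1)
Compute ratio: r2 / r1 = 32.4 / 7.9 = 4.1013
Compute log10: log10(4.1013) = 0.612922
Compute drop: 20 * 0.612922 = 12.2584
SPL2 = 71.1 - 12.2584 = 58.84

58.84 dB


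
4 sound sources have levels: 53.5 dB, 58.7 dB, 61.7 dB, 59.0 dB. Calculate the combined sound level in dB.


Formula: L_total = 10 * log10( sum(10^(Li/10)) )
  Source 1: 10^(53.5/10) = 223872.1139
  Source 2: 10^(58.7/10) = 741310.2413
  Source 3: 10^(61.7/10) = 1479108.3882
  Source 4: 10^(59.0/10) = 794328.2347
Sum of linear values = 3238618.9781
L_total = 10 * log10(3238618.9781) = 65.1

65.1 dB


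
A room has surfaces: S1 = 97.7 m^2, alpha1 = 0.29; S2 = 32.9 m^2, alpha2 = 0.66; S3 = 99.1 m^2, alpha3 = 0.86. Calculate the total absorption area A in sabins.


Given surfaces:
  Surface 1: 97.7 * 0.29 = 28.333
  Surface 2: 32.9 * 0.66 = 21.714
  Surface 3: 99.1 * 0.86 = 85.226
Formula: A = sum(Si * alpha_i)
A = 28.333 + 21.714 + 85.226
A = 135.27

135.27 sabins


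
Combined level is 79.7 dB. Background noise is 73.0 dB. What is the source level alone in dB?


Given values:
  L_total = 79.7 dB, L_bg = 73.0 dB
Formula: L_source = 10 * log10(10^(L_total/10) - 10^(L_bg/10))
Convert to linear:
  10^(79.7/10) = 93325430.0797
  10^(73.0/10) = 19952623.1497
Difference: 93325430.0797 - 19952623.1497 = 73372806.93
L_source = 10 * log10(73372806.93) = 78.66

78.66 dB


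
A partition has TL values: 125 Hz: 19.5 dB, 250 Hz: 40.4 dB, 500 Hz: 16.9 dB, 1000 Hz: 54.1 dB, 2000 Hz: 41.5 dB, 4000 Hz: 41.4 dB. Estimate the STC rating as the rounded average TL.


Given TL values at each frequency:
  125 Hz: 19.5 dB
  250 Hz: 40.4 dB
  500 Hz: 16.9 dB
  1000 Hz: 54.1 dB
  2000 Hz: 41.5 dB
  4000 Hz: 41.4 dB
Formula: STC ~ round(average of TL values)
Sum = 19.5 + 40.4 + 16.9 + 54.1 + 41.5 + 41.4 = 213.8
Average = 213.8 / 6 = 35.63
Rounded: 36

36


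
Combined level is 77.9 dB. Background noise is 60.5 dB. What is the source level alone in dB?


Given values:
  L_total = 77.9 dB, L_bg = 60.5 dB
Formula: L_source = 10 * log10(10^(L_total/10) - 10^(L_bg/10))
Convert to linear:
  10^(77.9/10) = 61659500.1861
  10^(60.5/10) = 1122018.4543
Difference: 61659500.1861 - 1122018.4543 = 60537481.7318
L_source = 10 * log10(60537481.7318) = 77.82

77.82 dB


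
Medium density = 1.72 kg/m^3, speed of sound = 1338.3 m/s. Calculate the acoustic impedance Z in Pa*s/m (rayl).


Given values:
  rho = 1.72 kg/m^3
  c = 1338.3 m/s
Formula: Z = rho * c
Z = 1.72 * 1338.3
Z = 2301.88

2301.88 rayl


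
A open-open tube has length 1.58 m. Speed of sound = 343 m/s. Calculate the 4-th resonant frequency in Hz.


Given values:
  Tube type: open-open, L = 1.58 m, c = 343 m/s, n = 4
Formula: f_n = n * c / (2 * L)
Compute 2 * L = 2 * 1.58 = 3.16
f = 4 * 343 / 3.16
f = 434.18

434.18 Hz


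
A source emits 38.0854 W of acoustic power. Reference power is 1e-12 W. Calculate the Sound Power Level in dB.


Given values:
  W = 38.0854 W
  W_ref = 1e-12 W
Formula: SWL = 10 * log10(W / W_ref)
Compute ratio: W / W_ref = 38085400000000
Compute log10: log10(38085400000000) = 13.580759
Multiply: SWL = 10 * 13.580759 = 135.81

135.81 dB


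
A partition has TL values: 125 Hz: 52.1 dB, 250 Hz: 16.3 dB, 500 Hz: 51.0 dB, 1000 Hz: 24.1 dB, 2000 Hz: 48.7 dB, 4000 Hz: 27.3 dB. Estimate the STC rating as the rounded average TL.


Given TL values at each frequency:
  125 Hz: 52.1 dB
  250 Hz: 16.3 dB
  500 Hz: 51.0 dB
  1000 Hz: 24.1 dB
  2000 Hz: 48.7 dB
  4000 Hz: 27.3 dB
Formula: STC ~ round(average of TL values)
Sum = 52.1 + 16.3 + 51.0 + 24.1 + 48.7 + 27.3 = 219.5
Average = 219.5 / 6 = 36.58
Rounded: 37

37


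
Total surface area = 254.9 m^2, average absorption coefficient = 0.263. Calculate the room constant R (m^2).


Given values:
  S = 254.9 m^2, alpha = 0.263
Formula: R = S * alpha / (1 - alpha)
Numerator: 254.9 * 0.263 = 67.0387
Denominator: 1 - 0.263 = 0.737
R = 67.0387 / 0.737 = 90.96

90.96 m^2


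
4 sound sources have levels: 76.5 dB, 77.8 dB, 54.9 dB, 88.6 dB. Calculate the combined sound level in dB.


Formula: L_total = 10 * log10( sum(10^(Li/10)) )
  Source 1: 10^(76.5/10) = 44668359.2151
  Source 2: 10^(77.8/10) = 60255958.6074
  Source 3: 10^(54.9/10) = 309029.5433
  Source 4: 10^(88.6/10) = 724435960.075
Sum of linear values = 829669307.4408
L_total = 10 * log10(829669307.4408) = 89.19

89.19 dB


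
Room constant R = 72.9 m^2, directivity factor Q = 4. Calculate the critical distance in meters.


Given values:
  R = 72.9 m^2, Q = 4
Formula: d_c = 0.141 * sqrt(Q * R)
Compute Q * R = 4 * 72.9 = 291.6
Compute sqrt(291.6) = 17.0763
d_c = 0.141 * 17.0763 = 2.408

2.408 m


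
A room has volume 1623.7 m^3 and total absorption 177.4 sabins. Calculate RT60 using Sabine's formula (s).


Given values:
  V = 1623.7 m^3
  A = 177.4 sabins
Formula: RT60 = 0.161 * V / A
Numerator: 0.161 * 1623.7 = 261.4157
RT60 = 261.4157 / 177.4 = 1.474

1.474 s


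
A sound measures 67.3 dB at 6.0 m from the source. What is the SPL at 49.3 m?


Given values:
  SPL1 = 67.3 dB, r1 = 6.0 m, r2 = 49.3 m
Formula: SPL2 = SPL1 - 20 * log10(r2 / r1)
Compute ratio: r2 / r1 = 49.3 / 6.0 = 8.2167
Compute log10: log10(8.2167) = 0.914697
Compute drop: 20 * 0.914697 = 18.2939
SPL2 = 67.3 - 18.2939 = 49.01

49.01 dB


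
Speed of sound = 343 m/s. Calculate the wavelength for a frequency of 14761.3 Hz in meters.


Given values:
  c = 343 m/s, f = 14761.3 Hz
Formula: lambda = c / f
lambda = 343 / 14761.3
lambda = 0.0232

0.0232 m


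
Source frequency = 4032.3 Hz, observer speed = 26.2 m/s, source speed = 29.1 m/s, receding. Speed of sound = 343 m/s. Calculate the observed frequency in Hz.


Given values:
  f_s = 4032.3 Hz, v_o = 26.2 m/s, v_s = 29.1 m/s
  Direction: receding
Formula: f_o = f_s * (c - v_o) / (c + v_s)
Numerator: c - v_o = 343 - 26.2 = 316.8
Denominator: c + v_s = 343 + 29.1 = 372.1
f_o = 4032.3 * 316.8 / 372.1 = 3433.04

3433.04 Hz


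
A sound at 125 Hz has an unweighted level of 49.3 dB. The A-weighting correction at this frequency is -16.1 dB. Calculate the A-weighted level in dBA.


Given values:
  SPL = 49.3 dB
  A-weighting at 125 Hz = -16.1 dB
Formula: L_A = SPL + A_weight
L_A = 49.3 + (-16.1)
L_A = 33.2

33.2 dBA


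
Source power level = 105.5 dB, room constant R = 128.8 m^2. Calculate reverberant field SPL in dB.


Given values:
  Lw = 105.5 dB, R = 128.8 m^2
Formula: SPL = Lw + 10 * log10(4 / R)
Compute 4 / R = 4 / 128.8 = 0.031056
Compute 10 * log10(0.031056) = -15.0785
SPL = 105.5 + (-15.0785) = 90.42

90.42 dB


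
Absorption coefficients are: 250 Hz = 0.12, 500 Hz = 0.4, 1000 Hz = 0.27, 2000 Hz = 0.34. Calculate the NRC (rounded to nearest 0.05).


Given values:
  a_250 = 0.12, a_500 = 0.4
  a_1000 = 0.27, a_2000 = 0.34
Formula: NRC = (a250 + a500 + a1000 + a2000) / 4
Sum = 0.12 + 0.4 + 0.27 + 0.34 = 1.13
NRC = 1.13 / 4 = 0.2825
Rounded to nearest 0.05: 0.3

0.3


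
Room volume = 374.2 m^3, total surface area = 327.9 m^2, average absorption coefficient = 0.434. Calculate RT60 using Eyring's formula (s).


Given values:
  V = 374.2 m^3, S = 327.9 m^2, alpha = 0.434
Formula: RT60 = 0.161 * V / (-S * ln(1 - alpha))
Compute ln(1 - 0.434) = ln(0.566) = -0.569161
Denominator: -327.9 * -0.569161 = 186.6279
Numerator: 0.161 * 374.2 = 60.2462
RT60 = 60.2462 / 186.6279 = 0.323

0.323 s


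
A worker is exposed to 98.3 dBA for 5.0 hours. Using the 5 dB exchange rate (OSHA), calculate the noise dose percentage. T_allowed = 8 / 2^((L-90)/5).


Given values:
  L = 98.3 dBA, T = 5.0 hours
Formula: T_allowed = 8 / 2^((L - 90) / 5)
Compute exponent: (98.3 - 90) / 5 = 1.66
Compute 2^(1.66) = 3.160165
T_allowed = 8 / 3.160165 = 2.531513 hours
Dose = (T / T_allowed) * 100
Dose = (5.0 / 2.531513) * 100 = 197.51

197.51 %


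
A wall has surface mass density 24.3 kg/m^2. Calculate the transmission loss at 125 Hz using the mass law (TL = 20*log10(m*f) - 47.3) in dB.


Given values:
  m = 24.3 kg/m^2, f = 125 Hz
Formula: TL = 20 * log10(m * f) - 47.3
Compute m * f = 24.3 * 125 = 3037.5
Compute log10(3037.5) = 3.482516
Compute 20 * 3.482516 = 69.6503
TL = 69.6503 - 47.3 = 22.35

22.35 dB


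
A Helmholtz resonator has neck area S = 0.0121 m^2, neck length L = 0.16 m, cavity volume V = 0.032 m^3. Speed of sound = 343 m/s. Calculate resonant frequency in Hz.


Given values:
  S = 0.0121 m^2, L = 0.16 m, V = 0.032 m^3, c = 343 m/s
Formula: f = (c / (2*pi)) * sqrt(S / (V * L))
Compute V * L = 0.032 * 0.16 = 0.00512
Compute S / (V * L) = 0.0121 / 0.00512 = 2.3633
Compute sqrt(2.3633) = 1.537303
Compute c / (2*pi) = 343 / 6.283185 = 54.590148
f = 54.590148 * 1.537303 = 83.92

83.92 Hz


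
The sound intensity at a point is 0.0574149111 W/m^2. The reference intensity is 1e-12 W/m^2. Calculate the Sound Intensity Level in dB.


Given values:
  I = 0.0574149111 W/m^2
  I_ref = 1e-12 W/m^2
Formula: SIL = 10 * log10(I / I_ref)
Compute ratio: I / I_ref = 57414911100
Compute log10: log10(57414911100) = 10.759025
Multiply: SIL = 10 * 10.759025 = 107.59

107.59 dB


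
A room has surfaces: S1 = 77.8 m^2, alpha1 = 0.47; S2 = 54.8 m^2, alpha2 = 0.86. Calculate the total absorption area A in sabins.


Given surfaces:
  Surface 1: 77.8 * 0.47 = 36.566
  Surface 2: 54.8 * 0.86 = 47.128
Formula: A = sum(Si * alpha_i)
A = 36.566 + 47.128
A = 83.69

83.69 sabins


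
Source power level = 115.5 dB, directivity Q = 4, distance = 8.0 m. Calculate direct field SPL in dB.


Given values:
  Lw = 115.5 dB, Q = 4, r = 8.0 m
Formula: SPL = Lw + 10 * log10(Q / (4 * pi * r^2))
Compute 4 * pi * r^2 = 4 * pi * 8.0^2 = 804.2477
Compute Q / denom = 4 / 804.2477 = 0.00497359
Compute 10 * log10(0.00497359) = -23.0333
SPL = 115.5 + (-23.0333) = 92.47

92.47 dB


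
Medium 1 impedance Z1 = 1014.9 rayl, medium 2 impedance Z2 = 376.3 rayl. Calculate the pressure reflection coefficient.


Given values:
  Z1 = 1014.9 rayl, Z2 = 376.3 rayl
Formula: R = (Z2 - Z1) / (Z2 + Z1)
Numerator: Z2 - Z1 = 376.3 - 1014.9 = -638.6
Denominator: Z2 + Z1 = 376.3 + 1014.9 = 1391.2
R = -638.6 / 1391.2 = -0.459

-0.459


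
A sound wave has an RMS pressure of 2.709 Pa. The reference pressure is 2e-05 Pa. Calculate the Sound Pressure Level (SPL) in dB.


Given values:
  p = 2.709 Pa
  p_ref = 2e-05 Pa
Formula: SPL = 20 * log10(p / p_ref)
Compute ratio: p / p_ref = 2.709 / 2e-05 = 135450
Compute log10: log10(135450) = 5.131779
Multiply: SPL = 20 * 5.131779 = 102.64

102.64 dB


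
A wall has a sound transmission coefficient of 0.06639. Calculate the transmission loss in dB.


Given values:
  tau = 0.06639
Formula: TL = 10 * log10(1 / tau)
Compute 1 / tau = 1 / 0.06639 = 15.0625
Compute log10(15.0625) = 1.177897
TL = 10 * 1.177897 = 11.78

11.78 dB


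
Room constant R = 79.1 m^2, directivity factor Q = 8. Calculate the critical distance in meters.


Given values:
  R = 79.1 m^2, Q = 8
Formula: d_c = 0.141 * sqrt(Q * R)
Compute Q * R = 8 * 79.1 = 632.8
Compute sqrt(632.8) = 25.1555
d_c = 0.141 * 25.1555 = 3.547

3.547 m


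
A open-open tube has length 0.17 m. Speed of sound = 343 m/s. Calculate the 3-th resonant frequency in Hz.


Given values:
  Tube type: open-open, L = 0.17 m, c = 343 m/s, n = 3
Formula: f_n = n * c / (2 * L)
Compute 2 * L = 2 * 0.17 = 0.34
f = 3 * 343 / 0.34
f = 3026.47

3026.47 Hz
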